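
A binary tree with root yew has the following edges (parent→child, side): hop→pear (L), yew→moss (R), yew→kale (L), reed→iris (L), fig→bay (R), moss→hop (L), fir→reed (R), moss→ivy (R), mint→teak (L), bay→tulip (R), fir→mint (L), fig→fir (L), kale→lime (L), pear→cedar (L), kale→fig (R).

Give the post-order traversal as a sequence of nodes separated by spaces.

lime teak mint iris reed fir tulip bay fig kale cedar pear hop ivy moss yew

Post-order visits the left subtree, then the right subtree, then the node.
At yew: go left to kale.
  At kale: go left to lime.
    lime is a leaf — visit lime.
  At kale: go right to fig.
    At fig: go left to fir.
      At fir: go left to mint.
        At mint: go left to teak.
          teak is a leaf — visit teak.
        At mint: no right child.
        Visit mint.
      At fir: go right to reed.
        At reed: go left to iris.
          iris is a leaf — visit iris.
        At reed: no right child.
        Visit reed.
      Visit fir.
    At fig: go right to bay.
      At bay: no left child.
      At bay: go right to tulip.
        tulip is a leaf — visit tulip.
      Visit bay.
    Visit fig.
  Visit kale.
At yew: go right to moss.
  At moss: go left to hop.
    At hop: go left to pear.
      At pear: go left to cedar.
        cedar is a leaf — visit cedar.
      At pear: no right child.
      Visit pear.
    At hop: no right child.
    Visit hop.
  At moss: go right to ivy.
    ivy is a leaf — visit ivy.
  Visit moss.
Visit yew.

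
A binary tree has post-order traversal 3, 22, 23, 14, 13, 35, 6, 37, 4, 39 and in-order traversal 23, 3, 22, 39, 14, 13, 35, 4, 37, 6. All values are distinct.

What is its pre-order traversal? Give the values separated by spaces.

The last element of post-order is the root; it splits in-order into left and right subtrees.
Root 39: left subtree has 3 nodes {23, 3, 22}, right has 6 {14, 13, 35, 4, 37, 6}.
  Root 23: left subtree has 0 nodes { }, right has 2 {3, 22}.
    Root 22: left subtree has 1 node {3}, right has 0 { }.
  Root 4: left subtree has 3 nodes {14, 13, 35}, right has 2 {37, 6}.
    Root 35: left subtree has 2 nodes {14, 13}, right has 0 { }.
      Root 13: left subtree has 1 node {14}, right has 0 { }.
    Root 37: left subtree has 0 nodes { }, right has 1 {6}.

39 23 22 3 4 35 13 14 37 6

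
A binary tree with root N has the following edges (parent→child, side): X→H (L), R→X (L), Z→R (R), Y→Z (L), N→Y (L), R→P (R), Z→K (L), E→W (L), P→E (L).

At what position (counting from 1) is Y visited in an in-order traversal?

9

In-order visits the left subtree, then the node, then the right subtree.
At N: go left to Y.
  At Y: go left to Z.
    At Z: go left to K.
      K is a leaf — visit K.
    Visit Z.
    At Z: go right to R.
      At R: go left to X.
        At X: go left to H.
          H is a leaf — visit H.
        Visit X.
        At X: no right child.
      Visit R.
      At R: go right to P.
        At P: go left to E.
          At E: go left to W.
            W is a leaf — visit W.
          Visit E.
          At E: no right child.
        Visit P.
        At P: no right child.
  Visit Y.
  At Y: no right child.
Visit N.
At N: no right child.
Full in-order sequence: K, Z, H, X, R, W, E, P, Y, N.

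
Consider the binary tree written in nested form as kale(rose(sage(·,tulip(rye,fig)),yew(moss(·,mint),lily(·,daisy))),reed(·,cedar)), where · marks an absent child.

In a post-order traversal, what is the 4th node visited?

Post-order visits the left subtree, then the right subtree, then the node.
At kale: go left to rose.
  At rose: go left to sage.
    At sage: no left child.
    At sage: go right to tulip.
      At tulip: go left to rye.
        rye is a leaf — visit rye.
      At tulip: go right to fig.
        fig is a leaf — visit fig.
      Visit tulip.
    Visit sage.
  At rose: go right to yew.
    At yew: go left to moss.
      At moss: no left child.
      At moss: go right to mint.
        mint is a leaf — visit mint.
      Visit moss.
    At yew: go right to lily.
      At lily: no left child.
      At lily: go right to daisy.
        daisy is a leaf — visit daisy.
      Visit lily.
    Visit yew.
  Visit rose.
At kale: go right to reed.
  At reed: no left child.
  At reed: go right to cedar.
    cedar is a leaf — visit cedar.
  Visit reed.
Visit kale.
Full post-order sequence: rye, fig, tulip, sage, mint, moss, daisy, lily, yew, rose, cedar, reed, kale.

sage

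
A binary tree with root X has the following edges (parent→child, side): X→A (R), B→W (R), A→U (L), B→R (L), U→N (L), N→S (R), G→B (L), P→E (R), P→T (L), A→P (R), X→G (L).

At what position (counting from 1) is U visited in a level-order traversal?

5

Level-order visits nodes level by level from the root, left to right within each level.
Level 0: X
Level 1: G, A
Level 2: B, U, P
Level 3: R, W, N, T, E
Level 4: S
Full level-order sequence: X, G, A, B, U, P, R, W, N, T, E, S.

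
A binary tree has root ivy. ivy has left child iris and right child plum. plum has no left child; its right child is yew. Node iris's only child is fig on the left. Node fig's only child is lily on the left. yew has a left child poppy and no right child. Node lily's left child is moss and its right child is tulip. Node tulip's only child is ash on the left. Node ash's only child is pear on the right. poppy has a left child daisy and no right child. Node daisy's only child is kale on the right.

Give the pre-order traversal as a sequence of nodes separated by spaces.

ivy iris fig lily moss tulip ash pear plum yew poppy daisy kale

Pre-order visits the node, then its left subtree, then its right subtree.
Visit ivy.
At ivy: go left to iris.
  Visit iris.
  At iris: go left to fig.
    Visit fig.
    At fig: go left to lily.
      Visit lily.
      At lily: go left to moss.
        moss is a leaf — visit moss.
      At lily: go right to tulip.
        Visit tulip.
        At tulip: go left to ash.
          Visit ash.
          At ash: no left child.
          At ash: go right to pear.
            pear is a leaf — visit pear.
        At tulip: no right child.
    At fig: no right child.
  At iris: no right child.
At ivy: go right to plum.
  Visit plum.
  At plum: no left child.
  At plum: go right to yew.
    Visit yew.
    At yew: go left to poppy.
      Visit poppy.
      At poppy: go left to daisy.
        Visit daisy.
        At daisy: no left child.
        At daisy: go right to kale.
          kale is a leaf — visit kale.
      At poppy: no right child.
    At yew: no right child.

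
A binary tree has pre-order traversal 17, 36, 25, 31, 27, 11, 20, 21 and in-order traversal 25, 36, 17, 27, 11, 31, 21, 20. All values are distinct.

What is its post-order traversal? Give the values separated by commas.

The first element of pre-order is the root; it splits in-order into left and right subtrees.
Root 17: left subtree has 2 nodes {25, 36}, right has 5 {27, 11, 31, 21, 20}.
  Root 36: left subtree has 1 node {25}, right has 0 { }.
  Root 31: left subtree has 2 nodes {27, 11}, right has 2 {21, 20}.
    Root 27: left subtree has 0 nodes { }, right has 1 {11}.
    Root 20: left subtree has 1 node {21}, right has 0 { }.

25, 36, 11, 27, 21, 20, 31, 17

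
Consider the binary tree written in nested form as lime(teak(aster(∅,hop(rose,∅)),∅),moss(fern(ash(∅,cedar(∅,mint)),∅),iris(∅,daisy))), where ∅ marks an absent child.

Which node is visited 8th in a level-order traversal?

Level-order visits nodes level by level from the root, left to right within each level.
Level 0: lime
Level 1: teak, moss
Level 2: aster, fern, iris
Level 3: hop, ash, daisy
Level 4: rose, cedar
Level 5: mint
Full level-order sequence: lime, teak, moss, aster, fern, iris, hop, ash, daisy, rose, cedar, mint.

ash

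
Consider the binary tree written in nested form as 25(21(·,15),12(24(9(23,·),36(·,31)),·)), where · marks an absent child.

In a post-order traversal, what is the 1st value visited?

Post-order visits the left subtree, then the right subtree, then the node.
At 25: go left to 21.
  At 21: no left child.
  At 21: go right to 15.
    15 is a leaf — visit 15.
  Visit 21.
At 25: go right to 12.
  At 12: go left to 24.
    At 24: go left to 9.
      At 9: go left to 23.
        23 is a leaf — visit 23.
      At 9: no right child.
      Visit 9.
    At 24: go right to 36.
      At 36: no left child.
      At 36: go right to 31.
        31 is a leaf — visit 31.
      Visit 36.
    Visit 24.
  At 12: no right child.
  Visit 12.
Visit 25.
Full post-order sequence: 15, 21, 23, 9, 31, 36, 24, 12, 25.

15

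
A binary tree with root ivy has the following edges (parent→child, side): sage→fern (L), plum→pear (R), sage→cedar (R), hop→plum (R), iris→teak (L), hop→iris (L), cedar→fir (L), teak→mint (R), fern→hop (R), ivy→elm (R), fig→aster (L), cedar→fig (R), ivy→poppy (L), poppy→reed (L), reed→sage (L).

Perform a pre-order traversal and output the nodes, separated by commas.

Pre-order visits the node, then its left subtree, then its right subtree.
Visit ivy.
At ivy: go left to poppy.
  Visit poppy.
  At poppy: go left to reed.
    Visit reed.
    At reed: go left to sage.
      Visit sage.
      At sage: go left to fern.
        Visit fern.
        At fern: no left child.
        At fern: go right to hop.
          Visit hop.
          At hop: go left to iris.
            Visit iris.
            At iris: go left to teak.
              Visit teak.
              At teak: no left child.
              At teak: go right to mint.
                mint is a leaf — visit mint.
            At iris: no right child.
          At hop: go right to plum.
            Visit plum.
            At plum: no left child.
            At plum: go right to pear.
              pear is a leaf — visit pear.
      At sage: go right to cedar.
        Visit cedar.
        At cedar: go left to fir.
          fir is a leaf — visit fir.
        At cedar: go right to fig.
          Visit fig.
          At fig: go left to aster.
            aster is a leaf — visit aster.
          At fig: no right child.
    At reed: no right child.
  At poppy: no right child.
At ivy: go right to elm.
  elm is a leaf — visit elm.

ivy, poppy, reed, sage, fern, hop, iris, teak, mint, plum, pear, cedar, fir, fig, aster, elm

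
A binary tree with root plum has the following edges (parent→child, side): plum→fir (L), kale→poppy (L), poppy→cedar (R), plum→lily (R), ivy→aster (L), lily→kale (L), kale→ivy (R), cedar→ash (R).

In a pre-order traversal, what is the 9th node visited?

aster

Pre-order visits the node, then its left subtree, then its right subtree.
Visit plum.
At plum: go left to fir.
  fir is a leaf — visit fir.
At plum: go right to lily.
  Visit lily.
  At lily: go left to kale.
    Visit kale.
    At kale: go left to poppy.
      Visit poppy.
      At poppy: no left child.
      At poppy: go right to cedar.
        Visit cedar.
        At cedar: no left child.
        At cedar: go right to ash.
          ash is a leaf — visit ash.
    At kale: go right to ivy.
      Visit ivy.
      At ivy: go left to aster.
        aster is a leaf — visit aster.
      At ivy: no right child.
  At lily: no right child.
Full pre-order sequence: plum, fir, lily, kale, poppy, cedar, ash, ivy, aster.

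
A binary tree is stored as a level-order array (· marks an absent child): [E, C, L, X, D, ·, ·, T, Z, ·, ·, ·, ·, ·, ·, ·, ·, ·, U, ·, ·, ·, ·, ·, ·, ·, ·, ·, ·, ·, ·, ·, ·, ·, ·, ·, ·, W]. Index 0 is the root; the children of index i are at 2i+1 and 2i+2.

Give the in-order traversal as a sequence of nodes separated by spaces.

T X Z W U C D E L

In-order visits the left subtree, then the node, then the right subtree.
At E: go left to C.
  At C: go left to X.
    At X: go left to T.
      T is a leaf — visit T.
    Visit X.
    At X: go right to Z.
      At Z: no left child.
      Visit Z.
      At Z: go right to U.
        At U: go left to W.
          W is a leaf — visit W.
        Visit U.
        At U: no right child.
  Visit C.
  At C: go right to D.
    D is a leaf — visit D.
Visit E.
At E: go right to L.
  L is a leaf — visit L.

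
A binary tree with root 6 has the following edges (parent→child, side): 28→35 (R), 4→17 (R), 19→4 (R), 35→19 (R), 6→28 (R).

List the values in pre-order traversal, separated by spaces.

Pre-order visits the node, then its left subtree, then its right subtree.
Visit 6.
At 6: no left child.
At 6: go right to 28.
  Visit 28.
  At 28: no left child.
  At 28: go right to 35.
    Visit 35.
    At 35: no left child.
    At 35: go right to 19.
      Visit 19.
      At 19: no left child.
      At 19: go right to 4.
        Visit 4.
        At 4: no left child.
        At 4: go right to 17.
          17 is a leaf — visit 17.

6 28 35 19 4 17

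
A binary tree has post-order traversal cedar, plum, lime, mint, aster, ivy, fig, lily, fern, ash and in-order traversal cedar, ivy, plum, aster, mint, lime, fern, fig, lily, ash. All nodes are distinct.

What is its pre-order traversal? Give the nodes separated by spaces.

The last element of post-order is the root; it splits in-order into left and right subtrees.
Root ash: left subtree has 9 nodes {cedar, ivy, plum, aster, mint, lime, fern, fig, lily}, right has 0 { }.
  Root fern: left subtree has 6 nodes {cedar, ivy, plum, aster, mint, lime}, right has 2 {fig, lily}.
    Root ivy: left subtree has 1 node {cedar}, right has 4 {plum, aster, mint, lime}.
      Root aster: left subtree has 1 node {plum}, right has 2 {mint, lime}.
        Root mint: left subtree has 0 nodes { }, right has 1 {lime}.
    Root lily: left subtree has 1 node {fig}, right has 0 { }.

ash fern ivy cedar aster plum mint lime lily fig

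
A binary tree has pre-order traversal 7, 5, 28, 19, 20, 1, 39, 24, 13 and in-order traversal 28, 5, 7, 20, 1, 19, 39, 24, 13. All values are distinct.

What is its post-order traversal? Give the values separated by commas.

The first element of pre-order is the root; it splits in-order into left and right subtrees.
Root 7: left subtree has 2 nodes {28, 5}, right has 6 {20, 1, 19, 39, 24, 13}.
  Root 5: left subtree has 1 node {28}, right has 0 { }.
  Root 19: left subtree has 2 nodes {20, 1}, right has 3 {39, 24, 13}.
    Root 20: left subtree has 0 nodes { }, right has 1 {1}.
    Root 39: left subtree has 0 nodes { }, right has 2 {24, 13}.
      Root 24: left subtree has 0 nodes { }, right has 1 {13}.

28, 5, 1, 20, 13, 24, 39, 19, 7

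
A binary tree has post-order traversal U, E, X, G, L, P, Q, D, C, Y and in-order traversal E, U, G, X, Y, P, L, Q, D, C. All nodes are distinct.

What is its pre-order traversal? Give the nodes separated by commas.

Y, G, E, U, X, C, D, Q, P, L

The last element of post-order is the root; it splits in-order into left and right subtrees.
Root Y: left subtree has 4 nodes {E, U, G, X}, right has 5 {P, L, Q, D, C}.
  Root G: left subtree has 2 nodes {E, U}, right has 1 {X}.
    Root E: left subtree has 0 nodes { }, right has 1 {U}.
  Root C: left subtree has 4 nodes {P, L, Q, D}, right has 0 { }.
    Root D: left subtree has 3 nodes {P, L, Q}, right has 0 { }.
      Root Q: left subtree has 2 nodes {P, L}, right has 0 { }.
        Root P: left subtree has 0 nodes { }, right has 1 {L}.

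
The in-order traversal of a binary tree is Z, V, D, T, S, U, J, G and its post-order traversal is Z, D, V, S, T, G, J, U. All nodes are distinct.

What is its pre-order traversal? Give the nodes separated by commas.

The last element of post-order is the root; it splits in-order into left and right subtrees.
Root U: left subtree has 5 nodes {Z, V, D, T, S}, right has 2 {J, G}.
  Root T: left subtree has 3 nodes {Z, V, D}, right has 1 {S}.
    Root V: left subtree has 1 node {Z}, right has 1 {D}.
  Root J: left subtree has 0 nodes { }, right has 1 {G}.

U, T, V, Z, D, S, J, G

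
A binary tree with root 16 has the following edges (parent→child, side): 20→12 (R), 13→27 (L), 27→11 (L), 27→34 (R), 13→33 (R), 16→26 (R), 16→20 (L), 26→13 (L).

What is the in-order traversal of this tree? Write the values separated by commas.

In-order visits the left subtree, then the node, then the right subtree.
At 16: go left to 20.
  At 20: no left child.
  Visit 20.
  At 20: go right to 12.
    12 is a leaf — visit 12.
Visit 16.
At 16: go right to 26.
  At 26: go left to 13.
    At 13: go left to 27.
      At 27: go left to 11.
        11 is a leaf — visit 11.
      Visit 27.
      At 27: go right to 34.
        34 is a leaf — visit 34.
    Visit 13.
    At 13: go right to 33.
      33 is a leaf — visit 33.
  Visit 26.
  At 26: no right child.

20, 12, 16, 11, 27, 34, 13, 33, 26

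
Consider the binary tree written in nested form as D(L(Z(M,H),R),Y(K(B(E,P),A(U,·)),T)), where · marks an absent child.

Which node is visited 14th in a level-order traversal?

U

Level-order visits nodes level by level from the root, left to right within each level.
Level 0: D
Level 1: L, Y
Level 2: Z, R, K, T
Level 3: M, H, B, A
Level 4: E, P, U
Full level-order sequence: D, L, Y, Z, R, K, T, M, H, B, A, E, P, U.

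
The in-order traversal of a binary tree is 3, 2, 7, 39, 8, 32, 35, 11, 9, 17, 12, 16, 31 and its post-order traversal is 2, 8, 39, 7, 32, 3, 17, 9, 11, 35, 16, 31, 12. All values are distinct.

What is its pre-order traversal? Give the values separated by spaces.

12 35 3 32 7 2 39 8 11 9 17 31 16

The last element of post-order is the root; it splits in-order into left and right subtrees.
Root 12: left subtree has 10 nodes {3, 2, 7, 39, 8, 32, 35, 11, 9, 17}, right has 2 {16, 31}.
  Root 35: left subtree has 6 nodes {3, 2, 7, 39, 8, 32}, right has 3 {11, 9, 17}.
    Root 3: left subtree has 0 nodes { }, right has 5 {2, 7, 39, 8, 32}.
      Root 32: left subtree has 4 nodes {2, 7, 39, 8}, right has 0 { }.
        Root 7: left subtree has 1 node {2}, right has 2 {39, 8}.
          Root 39: left subtree has 0 nodes { }, right has 1 {8}.
    Root 11: left subtree has 0 nodes { }, right has 2 {9, 17}.
      Root 9: left subtree has 0 nodes { }, right has 1 {17}.
  Root 31: left subtree has 1 node {16}, right has 0 { }.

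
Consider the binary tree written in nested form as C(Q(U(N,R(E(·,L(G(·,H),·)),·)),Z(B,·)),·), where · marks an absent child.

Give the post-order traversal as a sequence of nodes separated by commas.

N, H, G, L, E, R, U, B, Z, Q, C

Post-order visits the left subtree, then the right subtree, then the node.
At C: go left to Q.
  At Q: go left to U.
    At U: go left to N.
      N is a leaf — visit N.
    At U: go right to R.
      At R: go left to E.
        At E: no left child.
        At E: go right to L.
          At L: go left to G.
            At G: no left child.
            At G: go right to H.
              H is a leaf — visit H.
            Visit G.
          At L: no right child.
          Visit L.
        Visit E.
      At R: no right child.
      Visit R.
    Visit U.
  At Q: go right to Z.
    At Z: go left to B.
      B is a leaf — visit B.
    At Z: no right child.
    Visit Z.
  Visit Q.
At C: no right child.
Visit C.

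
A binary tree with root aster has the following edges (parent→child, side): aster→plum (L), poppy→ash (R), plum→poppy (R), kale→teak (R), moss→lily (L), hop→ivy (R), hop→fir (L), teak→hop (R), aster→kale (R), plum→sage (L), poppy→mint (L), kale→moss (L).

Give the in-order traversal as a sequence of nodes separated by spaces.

sage plum mint poppy ash aster lily moss kale teak fir hop ivy

In-order visits the left subtree, then the node, then the right subtree.
At aster: go left to plum.
  At plum: go left to sage.
    sage is a leaf — visit sage.
  Visit plum.
  At plum: go right to poppy.
    At poppy: go left to mint.
      mint is a leaf — visit mint.
    Visit poppy.
    At poppy: go right to ash.
      ash is a leaf — visit ash.
Visit aster.
At aster: go right to kale.
  At kale: go left to moss.
    At moss: go left to lily.
      lily is a leaf — visit lily.
    Visit moss.
    At moss: no right child.
  Visit kale.
  At kale: go right to teak.
    At teak: no left child.
    Visit teak.
    At teak: go right to hop.
      At hop: go left to fir.
        fir is a leaf — visit fir.
      Visit hop.
      At hop: go right to ivy.
        ivy is a leaf — visit ivy.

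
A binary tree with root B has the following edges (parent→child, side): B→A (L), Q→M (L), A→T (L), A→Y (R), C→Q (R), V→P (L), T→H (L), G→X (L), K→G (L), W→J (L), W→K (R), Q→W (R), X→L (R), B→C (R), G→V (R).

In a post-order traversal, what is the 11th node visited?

G

Post-order visits the left subtree, then the right subtree, then the node.
At B: go left to A.
  At A: go left to T.
    At T: go left to H.
      H is a leaf — visit H.
    At T: no right child.
    Visit T.
  At A: go right to Y.
    Y is a leaf — visit Y.
  Visit A.
At B: go right to C.
  At C: no left child.
  At C: go right to Q.
    At Q: go left to M.
      M is a leaf — visit M.
    At Q: go right to W.
      At W: go left to J.
        J is a leaf — visit J.
      At W: go right to K.
        At K: go left to G.
          At G: go left to X.
            At X: no left child.
            At X: go right to L.
              L is a leaf — visit L.
            Visit X.
          At G: go right to V.
            At V: go left to P.
              P is a leaf — visit P.
            At V: no right child.
            Visit V.
          Visit G.
        At K: no right child.
        Visit K.
      Visit W.
    Visit Q.
  Visit C.
Visit B.
Full post-order sequence: H, T, Y, A, M, J, L, X, P, V, G, K, W, Q, C, B.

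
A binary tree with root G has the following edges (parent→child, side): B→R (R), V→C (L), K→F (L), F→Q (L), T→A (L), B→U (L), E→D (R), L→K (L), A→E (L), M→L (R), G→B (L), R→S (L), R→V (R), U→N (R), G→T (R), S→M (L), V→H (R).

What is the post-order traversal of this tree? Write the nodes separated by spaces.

Post-order visits the left subtree, then the right subtree, then the node.
At G: go left to B.
  At B: go left to U.
    At U: no left child.
    At U: go right to N.
      N is a leaf — visit N.
    Visit U.
  At B: go right to R.
    At R: go left to S.
      At S: go left to M.
        At M: no left child.
        At M: go right to L.
          At L: go left to K.
            At K: go left to F.
              At F: go left to Q.
                Q is a leaf — visit Q.
              At F: no right child.
              Visit F.
            At K: no right child.
            Visit K.
          At L: no right child.
          Visit L.
        Visit M.
      At S: no right child.
      Visit S.
    At R: go right to V.
      At V: go left to C.
        C is a leaf — visit C.
      At V: go right to H.
        H is a leaf — visit H.
      Visit V.
    Visit R.
  Visit B.
At G: go right to T.
  At T: go left to A.
    At A: go left to E.
      At E: no left child.
      At E: go right to D.
        D is a leaf — visit D.
      Visit E.
    At A: no right child.
    Visit A.
  At T: no right child.
  Visit T.
Visit G.

N U Q F K L M S C H V R B D E A T G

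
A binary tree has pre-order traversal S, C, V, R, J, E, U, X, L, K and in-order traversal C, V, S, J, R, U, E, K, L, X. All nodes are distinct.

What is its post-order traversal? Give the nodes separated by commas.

V, C, J, U, K, L, X, E, R, S

The first element of pre-order is the root; it splits in-order into left and right subtrees.
Root S: left subtree has 2 nodes {C, V}, right has 7 {J, R, U, E, K, L, X}.
  Root C: left subtree has 0 nodes { }, right has 1 {V}.
  Root R: left subtree has 1 node {J}, right has 5 {U, E, K, L, X}.
    Root E: left subtree has 1 node {U}, right has 3 {K, L, X}.
      Root X: left subtree has 2 nodes {K, L}, right has 0 { }.
        Root L: left subtree has 1 node {K}, right has 0 { }.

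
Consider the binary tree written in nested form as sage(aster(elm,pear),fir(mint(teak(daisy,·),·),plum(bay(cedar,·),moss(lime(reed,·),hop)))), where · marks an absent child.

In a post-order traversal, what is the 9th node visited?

reed

Post-order visits the left subtree, then the right subtree, then the node.
At sage: go left to aster.
  At aster: go left to elm.
    elm is a leaf — visit elm.
  At aster: go right to pear.
    pear is a leaf — visit pear.
  Visit aster.
At sage: go right to fir.
  At fir: go left to mint.
    At mint: go left to teak.
      At teak: go left to daisy.
        daisy is a leaf — visit daisy.
      At teak: no right child.
      Visit teak.
    At mint: no right child.
    Visit mint.
  At fir: go right to plum.
    At plum: go left to bay.
      At bay: go left to cedar.
        cedar is a leaf — visit cedar.
      At bay: no right child.
      Visit bay.
    At plum: go right to moss.
      At moss: go left to lime.
        At lime: go left to reed.
          reed is a leaf — visit reed.
        At lime: no right child.
        Visit lime.
      At moss: go right to hop.
        hop is a leaf — visit hop.
      Visit moss.
    Visit plum.
  Visit fir.
Visit sage.
Full post-order sequence: elm, pear, aster, daisy, teak, mint, cedar, bay, reed, lime, hop, moss, plum, fir, sage.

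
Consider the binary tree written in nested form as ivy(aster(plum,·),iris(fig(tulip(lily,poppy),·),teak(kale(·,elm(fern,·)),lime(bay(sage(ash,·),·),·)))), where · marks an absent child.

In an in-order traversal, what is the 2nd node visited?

In-order visits the left subtree, then the node, then the right subtree.
At ivy: go left to aster.
  At aster: go left to plum.
    plum is a leaf — visit plum.
  Visit aster.
  At aster: no right child.
Visit ivy.
At ivy: go right to iris.
  At iris: go left to fig.
    At fig: go left to tulip.
      At tulip: go left to lily.
        lily is a leaf — visit lily.
      Visit tulip.
      At tulip: go right to poppy.
        poppy is a leaf — visit poppy.
    Visit fig.
    At fig: no right child.
  Visit iris.
  At iris: go right to teak.
    At teak: go left to kale.
      At kale: no left child.
      Visit kale.
      At kale: go right to elm.
        At elm: go left to fern.
          fern is a leaf — visit fern.
        Visit elm.
        At elm: no right child.
    Visit teak.
    At teak: go right to lime.
      At lime: go left to bay.
        At bay: go left to sage.
          At sage: go left to ash.
            ash is a leaf — visit ash.
          Visit sage.
          At sage: no right child.
        Visit bay.
        At bay: no right child.
      Visit lime.
      At lime: no right child.
Full in-order sequence: plum, aster, ivy, lily, tulip, poppy, fig, iris, kale, fern, elm, teak, ash, sage, bay, lime.

aster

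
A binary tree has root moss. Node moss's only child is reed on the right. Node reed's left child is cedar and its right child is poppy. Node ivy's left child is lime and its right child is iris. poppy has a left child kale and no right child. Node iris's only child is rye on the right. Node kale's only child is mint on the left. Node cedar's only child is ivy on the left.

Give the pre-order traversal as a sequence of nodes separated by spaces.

Pre-order visits the node, then its left subtree, then its right subtree.
Visit moss.
At moss: no left child.
At moss: go right to reed.
  Visit reed.
  At reed: go left to cedar.
    Visit cedar.
    At cedar: go left to ivy.
      Visit ivy.
      At ivy: go left to lime.
        lime is a leaf — visit lime.
      At ivy: go right to iris.
        Visit iris.
        At iris: no left child.
        At iris: go right to rye.
          rye is a leaf — visit rye.
    At cedar: no right child.
  At reed: go right to poppy.
    Visit poppy.
    At poppy: go left to kale.
      Visit kale.
      At kale: go left to mint.
        mint is a leaf — visit mint.
      At kale: no right child.
    At poppy: no right child.

moss reed cedar ivy lime iris rye poppy kale mint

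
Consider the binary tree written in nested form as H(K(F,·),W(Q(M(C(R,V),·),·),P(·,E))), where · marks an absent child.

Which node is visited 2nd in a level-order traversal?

K

Level-order visits nodes level by level from the root, left to right within each level.
Level 0: H
Level 1: K, W
Level 2: F, Q, P
Level 3: M, E
Level 4: C
Level 5: R, V
Full level-order sequence: H, K, W, F, Q, P, M, E, C, R, V.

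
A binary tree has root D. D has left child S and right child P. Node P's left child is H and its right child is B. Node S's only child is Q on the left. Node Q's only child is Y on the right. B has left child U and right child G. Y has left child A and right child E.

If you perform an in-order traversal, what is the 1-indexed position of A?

In-order visits the left subtree, then the node, then the right subtree.
At D: go left to S.
  At S: go left to Q.
    At Q: no left child.
    Visit Q.
    At Q: go right to Y.
      At Y: go left to A.
        A is a leaf — visit A.
      Visit Y.
      At Y: go right to E.
        E is a leaf — visit E.
  Visit S.
  At S: no right child.
Visit D.
At D: go right to P.
  At P: go left to H.
    H is a leaf — visit H.
  Visit P.
  At P: go right to B.
    At B: go left to U.
      U is a leaf — visit U.
    Visit B.
    At B: go right to G.
      G is a leaf — visit G.
Full in-order sequence: Q, A, Y, E, S, D, H, P, U, B, G.

2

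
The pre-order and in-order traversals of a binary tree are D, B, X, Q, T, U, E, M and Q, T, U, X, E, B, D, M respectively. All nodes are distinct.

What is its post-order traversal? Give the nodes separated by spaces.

U T Q E X B M D

The first element of pre-order is the root; it splits in-order into left and right subtrees.
Root D: left subtree has 6 nodes {Q, T, U, X, E, B}, right has 1 {M}.
  Root B: left subtree has 5 nodes {Q, T, U, X, E}, right has 0 { }.
    Root X: left subtree has 3 nodes {Q, T, U}, right has 1 {E}.
      Root Q: left subtree has 0 nodes { }, right has 2 {T, U}.
        Root T: left subtree has 0 nodes { }, right has 1 {U}.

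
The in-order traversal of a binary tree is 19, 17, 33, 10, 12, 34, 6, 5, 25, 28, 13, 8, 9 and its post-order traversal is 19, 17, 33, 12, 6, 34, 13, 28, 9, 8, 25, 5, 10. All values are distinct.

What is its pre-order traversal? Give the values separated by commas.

The last element of post-order is the root; it splits in-order into left and right subtrees.
Root 10: left subtree has 3 nodes {19, 17, 33}, right has 9 {12, 34, 6, 5, 25, 28, 13, 8, 9}.
  Root 33: left subtree has 2 nodes {19, 17}, right has 0 { }.
    Root 17: left subtree has 1 node {19}, right has 0 { }.
  Root 5: left subtree has 3 nodes {12, 34, 6}, right has 5 {25, 28, 13, 8, 9}.
    Root 34: left subtree has 1 node {12}, right has 1 {6}.
    Root 25: left subtree has 0 nodes { }, right has 4 {28, 13, 8, 9}.
      Root 8: left subtree has 2 nodes {28, 13}, right has 1 {9}.
        Root 28: left subtree has 0 nodes { }, right has 1 {13}.

10, 33, 17, 19, 5, 34, 12, 6, 25, 8, 28, 13, 9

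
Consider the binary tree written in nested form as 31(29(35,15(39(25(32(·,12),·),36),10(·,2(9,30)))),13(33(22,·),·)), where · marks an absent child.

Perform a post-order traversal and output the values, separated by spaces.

35 12 32 25 36 39 9 30 2 10 15 29 22 33 13 31

Post-order visits the left subtree, then the right subtree, then the node.
At 31: go left to 29.
  At 29: go left to 35.
    35 is a leaf — visit 35.
  At 29: go right to 15.
    At 15: go left to 39.
      At 39: go left to 25.
        At 25: go left to 32.
          At 32: no left child.
          At 32: go right to 12.
            12 is a leaf — visit 12.
          Visit 32.
        At 25: no right child.
        Visit 25.
      At 39: go right to 36.
        36 is a leaf — visit 36.
      Visit 39.
    At 15: go right to 10.
      At 10: no left child.
      At 10: go right to 2.
        At 2: go left to 9.
          9 is a leaf — visit 9.
        At 2: go right to 30.
          30 is a leaf — visit 30.
        Visit 2.
      Visit 10.
    Visit 15.
  Visit 29.
At 31: go right to 13.
  At 13: go left to 33.
    At 33: go left to 22.
      22 is a leaf — visit 22.
    At 33: no right child.
    Visit 33.
  At 13: no right child.
  Visit 13.
Visit 31.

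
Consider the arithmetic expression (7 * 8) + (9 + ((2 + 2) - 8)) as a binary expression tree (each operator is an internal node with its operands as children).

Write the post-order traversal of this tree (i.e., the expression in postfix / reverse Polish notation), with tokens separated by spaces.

7 8 * 9 2 2 + 8 - + +

Post-order on an expression tree gives postfix notation: for each operator, emit left operand, right operand, then the operator.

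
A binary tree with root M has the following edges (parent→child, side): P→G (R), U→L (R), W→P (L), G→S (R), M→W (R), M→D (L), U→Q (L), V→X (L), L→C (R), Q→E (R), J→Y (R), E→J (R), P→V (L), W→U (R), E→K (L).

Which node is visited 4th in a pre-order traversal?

Pre-order visits the node, then its left subtree, then its right subtree.
Visit M.
At M: go left to D.
  D is a leaf — visit D.
At M: go right to W.
  Visit W.
  At W: go left to P.
    Visit P.
    At P: go left to V.
      Visit V.
      At V: go left to X.
        X is a leaf — visit X.
      At V: no right child.
    At P: go right to G.
      Visit G.
      At G: no left child.
      At G: go right to S.
        S is a leaf — visit S.
  At W: go right to U.
    Visit U.
    At U: go left to Q.
      Visit Q.
      At Q: no left child.
      At Q: go right to E.
        Visit E.
        At E: go left to K.
          K is a leaf — visit K.
        At E: go right to J.
          Visit J.
          At J: no left child.
          At J: go right to Y.
            Y is a leaf — visit Y.
    At U: go right to L.
      Visit L.
      At L: no left child.
      At L: go right to C.
        C is a leaf — visit C.
Full pre-order sequence: M, D, W, P, V, X, G, S, U, Q, E, K, J, Y, L, C.

P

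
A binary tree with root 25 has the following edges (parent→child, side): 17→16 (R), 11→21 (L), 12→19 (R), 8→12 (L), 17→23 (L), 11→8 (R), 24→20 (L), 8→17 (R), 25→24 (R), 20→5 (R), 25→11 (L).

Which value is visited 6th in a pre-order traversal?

Pre-order visits the node, then its left subtree, then its right subtree.
Visit 25.
At 25: go left to 11.
  Visit 11.
  At 11: go left to 21.
    21 is a leaf — visit 21.
  At 11: go right to 8.
    Visit 8.
    At 8: go left to 12.
      Visit 12.
      At 12: no left child.
      At 12: go right to 19.
        19 is a leaf — visit 19.
    At 8: go right to 17.
      Visit 17.
      At 17: go left to 23.
        23 is a leaf — visit 23.
      At 17: go right to 16.
        16 is a leaf — visit 16.
At 25: go right to 24.
  Visit 24.
  At 24: go left to 20.
    Visit 20.
    At 20: no left child.
    At 20: go right to 5.
      5 is a leaf — visit 5.
  At 24: no right child.
Full pre-order sequence: 25, 11, 21, 8, 12, 19, 17, 23, 16, 24, 20, 5.

19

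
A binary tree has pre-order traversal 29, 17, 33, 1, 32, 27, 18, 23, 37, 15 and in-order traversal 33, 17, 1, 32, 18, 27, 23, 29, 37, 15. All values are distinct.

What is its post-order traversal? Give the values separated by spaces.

The first element of pre-order is the root; it splits in-order into left and right subtrees.
Root 29: left subtree has 7 nodes {33, 17, 1, 32, 18, 27, 23}, right has 2 {37, 15}.
  Root 17: left subtree has 1 node {33}, right has 5 {1, 32, 18, 27, 23}.
    Root 1: left subtree has 0 nodes { }, right has 4 {32, 18, 27, 23}.
      Root 32: left subtree has 0 nodes { }, right has 3 {18, 27, 23}.
        Root 27: left subtree has 1 node {18}, right has 1 {23}.
  Root 37: left subtree has 0 nodes { }, right has 1 {15}.

33 18 23 27 32 1 17 15 37 29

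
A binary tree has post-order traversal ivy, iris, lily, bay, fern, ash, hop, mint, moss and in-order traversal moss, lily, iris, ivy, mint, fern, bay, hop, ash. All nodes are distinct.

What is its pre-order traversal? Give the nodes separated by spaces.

moss mint lily iris ivy hop fern bay ash

The last element of post-order is the root; it splits in-order into left and right subtrees.
Root moss: left subtree has 0 nodes { }, right has 8 {lily, iris, ivy, mint, fern, bay, hop, ash}.
  Root mint: left subtree has 3 nodes {lily, iris, ivy}, right has 4 {fern, bay, hop, ash}.
    Root lily: left subtree has 0 nodes { }, right has 2 {iris, ivy}.
      Root iris: left subtree has 0 nodes { }, right has 1 {ivy}.
    Root hop: left subtree has 2 nodes {fern, bay}, right has 1 {ash}.
      Root fern: left subtree has 0 nodes { }, right has 1 {bay}.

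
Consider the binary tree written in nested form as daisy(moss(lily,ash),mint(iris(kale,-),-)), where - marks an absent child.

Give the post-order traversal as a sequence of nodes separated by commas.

Post-order visits the left subtree, then the right subtree, then the node.
At daisy: go left to moss.
  At moss: go left to lily.
    lily is a leaf — visit lily.
  At moss: go right to ash.
    ash is a leaf — visit ash.
  Visit moss.
At daisy: go right to mint.
  At mint: go left to iris.
    At iris: go left to kale.
      kale is a leaf — visit kale.
    At iris: no right child.
    Visit iris.
  At mint: no right child.
  Visit mint.
Visit daisy.

lily, ash, moss, kale, iris, mint, daisy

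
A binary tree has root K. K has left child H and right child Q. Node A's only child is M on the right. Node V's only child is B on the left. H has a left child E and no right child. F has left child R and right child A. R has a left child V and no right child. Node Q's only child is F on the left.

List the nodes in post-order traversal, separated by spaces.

Post-order visits the left subtree, then the right subtree, then the node.
At K: go left to H.
  At H: go left to E.
    E is a leaf — visit E.
  At H: no right child.
  Visit H.
At K: go right to Q.
  At Q: go left to F.
    At F: go left to R.
      At R: go left to V.
        At V: go left to B.
          B is a leaf — visit B.
        At V: no right child.
        Visit V.
      At R: no right child.
      Visit R.
    At F: go right to A.
      At A: no left child.
      At A: go right to M.
        M is a leaf — visit M.
      Visit A.
    Visit F.
  At Q: no right child.
  Visit Q.
Visit K.

E H B V R M A F Q K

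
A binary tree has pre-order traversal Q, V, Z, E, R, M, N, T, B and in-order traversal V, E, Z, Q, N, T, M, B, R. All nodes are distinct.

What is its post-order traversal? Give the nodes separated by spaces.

E Z V T N B M R Q

The first element of pre-order is the root; it splits in-order into left and right subtrees.
Root Q: left subtree has 3 nodes {V, E, Z}, right has 5 {N, T, M, B, R}.
  Root V: left subtree has 0 nodes { }, right has 2 {E, Z}.
    Root Z: left subtree has 1 node {E}, right has 0 { }.
  Root R: left subtree has 4 nodes {N, T, M, B}, right has 0 { }.
    Root M: left subtree has 2 nodes {N, T}, right has 1 {B}.
      Root N: left subtree has 0 nodes { }, right has 1 {T}.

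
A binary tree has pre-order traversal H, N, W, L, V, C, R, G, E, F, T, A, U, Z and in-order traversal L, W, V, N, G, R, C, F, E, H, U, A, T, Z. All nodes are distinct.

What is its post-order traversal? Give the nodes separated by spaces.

The first element of pre-order is the root; it splits in-order into left and right subtrees.
Root H: left subtree has 9 nodes {L, W, V, N, G, R, C, F, E}, right has 4 {U, A, T, Z}.
  Root N: left subtree has 3 nodes {L, W, V}, right has 5 {G, R, C, F, E}.
    Root W: left subtree has 1 node {L}, right has 1 {V}.
    Root C: left subtree has 2 nodes {G, R}, right has 2 {F, E}.
      Root R: left subtree has 1 node {G}, right has 0 { }.
      Root E: left subtree has 1 node {F}, right has 0 { }.
  Root T: left subtree has 2 nodes {U, A}, right has 1 {Z}.
    Root A: left subtree has 1 node {U}, right has 0 { }.

L V W G R F E C N U A Z T H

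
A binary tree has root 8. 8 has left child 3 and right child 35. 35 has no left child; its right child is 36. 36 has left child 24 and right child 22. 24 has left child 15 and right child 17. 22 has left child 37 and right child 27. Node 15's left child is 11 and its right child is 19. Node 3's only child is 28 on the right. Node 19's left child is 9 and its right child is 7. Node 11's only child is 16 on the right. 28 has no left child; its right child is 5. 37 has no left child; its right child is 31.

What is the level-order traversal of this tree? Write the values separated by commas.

8, 3, 35, 28, 36, 5, 24, 22, 15, 17, 37, 27, 11, 19, 31, 16, 9, 7

Level-order visits nodes level by level from the root, left to right within each level.
Level 0: 8
Level 1: 3, 35
Level 2: 28, 36
Level 3: 5, 24, 22
Level 4: 15, 17, 37, 27
Level 5: 11, 19, 31
Level 6: 16, 9, 7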